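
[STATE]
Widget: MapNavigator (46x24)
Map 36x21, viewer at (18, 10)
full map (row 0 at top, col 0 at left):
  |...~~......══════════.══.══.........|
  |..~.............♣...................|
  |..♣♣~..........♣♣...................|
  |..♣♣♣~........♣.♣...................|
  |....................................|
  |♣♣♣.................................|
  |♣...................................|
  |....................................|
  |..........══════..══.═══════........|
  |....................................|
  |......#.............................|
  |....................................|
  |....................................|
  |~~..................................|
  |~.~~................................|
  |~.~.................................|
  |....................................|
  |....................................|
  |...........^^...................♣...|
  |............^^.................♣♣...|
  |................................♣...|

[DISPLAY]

                                              
                                              
     ...~~......══════════.══.══.........     
     ..~.............♣...................     
     ..♣♣~..........♣♣...................     
     ..♣♣♣~........♣.♣...................     
     ....................................     
     ♣♣♣.................................     
     ♣...................................     
     ....................................     
     ..........══════..══.═══════........     
     ....................................     
     ......#...........@.................     
     ....................................     
     ....................................     
     ~~..................................     
     ~.~~................................     
     ~.~.................................     
     ....................................     
     ....................................     
     ...........^^...................♣...     
     ............^^.................♣♣...     
     ................................♣...     
                                              


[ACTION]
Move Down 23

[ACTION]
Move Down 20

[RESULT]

     ..........══════..══.═══════........     
     ....................................     
     ......#.............................     
     ....................................     
     ....................................     
     ~~..................................     
     ~.~~................................     
     ~.~.................................     
     ....................................     
     ....................................     
     ...........^^...................♣...     
     ............^^.................♣♣...     
     ..................@.............♣...     
                                              
                                              
                                              
                                              
                                              
                                              
                                              
                                              
                                              
                                              
                                              


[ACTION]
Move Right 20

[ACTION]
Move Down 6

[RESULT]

════..══.═══════........                      
........................                      
........................                      
........................                      
........................                      
........................                      
........................                      
........................                      
........................                      
........................                      
^...................♣...                      
^^.................♣♣...                      
....................♣..@                      
                                              
                                              
                                              
                                              
                                              
                                              
                                              
                                              
                                              
                                              
                                              


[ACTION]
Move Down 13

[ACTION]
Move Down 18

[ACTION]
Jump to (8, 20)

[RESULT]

               ..........══════..══.═══════...
               ...............................
               ......#........................
               ...............................
               ...............................
               ~~.............................
               ~.~~...........................
               ~.~............................
               ...............................
               ...............................
               ...........^^..................
               ............^^.................
               ........@......................
                                              
                                              
                                              
                                              
                                              
                                              
                                              
                                              
                                              
                                              
                                              


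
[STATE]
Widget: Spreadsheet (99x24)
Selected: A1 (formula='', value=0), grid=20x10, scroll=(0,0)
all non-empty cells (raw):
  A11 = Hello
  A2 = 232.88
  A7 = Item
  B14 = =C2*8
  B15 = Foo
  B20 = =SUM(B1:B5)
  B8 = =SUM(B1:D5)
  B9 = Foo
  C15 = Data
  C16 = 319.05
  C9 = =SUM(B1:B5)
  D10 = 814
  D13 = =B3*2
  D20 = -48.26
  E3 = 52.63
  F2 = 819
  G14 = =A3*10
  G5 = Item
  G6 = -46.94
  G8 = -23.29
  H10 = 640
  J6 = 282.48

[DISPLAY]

A1:                                                                                                
       A       B       C       D       E       F       G       H       I       J                   
---------------------------------------------------------------------------------------------------
  1      [0]       0       0       0       0       0       0       0       0       0               
  2   232.88       0       0       0       0     819       0       0       0       0               
  3        0       0       0       0   52.63       0       0       0       0       0               
  4        0       0       0       0       0       0       0       0       0       0               
  5        0       0       0       0       0       0Item           0       0       0               
  6        0       0       0       0       0       0  -46.94       0       0  282.48               
  7 Item           0       0       0       0       0       0       0       0       0               
  8        0       0       0       0       0       0  -23.29       0       0       0               
  9        0Foo            0       0       0       0       0       0       0       0               
 10        0       0       0     814       0       0       0     640       0       0               
 11 Hello          0       0       0       0       0       0       0       0       0               
 12        0       0       0       0       0       0       0       0       0       0               
 13        0       0       0       0       0       0       0       0       0       0               
 14        0       0       0       0       0       0       0       0       0       0               
 15        0Foo     Data           0       0       0       0       0       0       0               
 16        0       0  319.05       0       0       0       0       0       0       0               
 17        0       0       0       0       0       0       0       0       0       0               
 18        0       0       0       0       0       0       0       0       0       0               
 19        0       0       0       0       0       0       0       0       0       0               
 20        0       0       0  -48.26       0       0       0       0       0       0               
                                                                                                   


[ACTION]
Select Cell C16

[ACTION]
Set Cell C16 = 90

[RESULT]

C16: 90                                                                                            
       A       B       C       D       E       F       G       H       I       J                   
---------------------------------------------------------------------------------------------------
  1        0       0       0       0       0       0       0       0       0       0               
  2   232.88       0       0       0       0     819       0       0       0       0               
  3        0       0       0       0   52.63       0       0       0       0       0               
  4        0       0       0       0       0       0       0       0       0       0               
  5        0       0       0       0       0       0Item           0       0       0               
  6        0       0       0       0       0       0  -46.94       0       0  282.48               
  7 Item           0       0       0       0       0       0       0       0       0               
  8        0       0       0       0       0       0  -23.29       0       0       0               
  9        0Foo            0       0       0       0       0       0       0       0               
 10        0       0       0     814       0       0       0     640       0       0               
 11 Hello          0       0       0       0       0       0       0       0       0               
 12        0       0       0       0       0       0       0       0       0       0               
 13        0       0       0       0       0       0       0       0       0       0               
 14        0       0       0       0       0       0       0       0       0       0               
 15        0Foo     Data           0       0       0       0       0       0       0               
 16        0       0    [90]       0       0       0       0       0       0       0               
 17        0       0       0       0       0       0       0       0       0       0               
 18        0       0       0       0       0       0       0       0       0       0               
 19        0       0       0       0       0       0       0       0       0       0               
 20        0       0       0  -48.26       0       0       0       0       0       0               
                                                                                                   


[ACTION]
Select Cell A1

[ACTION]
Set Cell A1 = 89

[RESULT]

A1: 89                                                                                             
       A       B       C       D       E       F       G       H       I       J                   
---------------------------------------------------------------------------------------------------
  1     [89]       0       0       0       0       0       0       0       0       0               
  2   232.88       0       0       0       0     819       0       0       0       0               
  3        0       0       0       0   52.63       0       0       0       0       0               
  4        0       0       0       0       0       0       0       0       0       0               
  5        0       0       0       0       0       0Item           0       0       0               
  6        0       0       0       0       0       0  -46.94       0       0  282.48               
  7 Item           0       0       0       0       0       0       0       0       0               
  8        0       0       0       0       0       0  -23.29       0       0       0               
  9        0Foo            0       0       0       0       0       0       0       0               
 10        0       0       0     814       0       0       0     640       0       0               
 11 Hello          0       0       0       0       0       0       0       0       0               
 12        0       0       0       0       0       0       0       0       0       0               
 13        0       0       0       0       0       0       0       0       0       0               
 14        0       0       0       0       0       0       0       0       0       0               
 15        0Foo     Data           0       0       0       0       0       0       0               
 16        0       0      90       0       0       0       0       0       0       0               
 17        0       0       0       0       0       0       0       0       0       0               
 18        0       0       0       0       0       0       0       0       0       0               
 19        0       0       0       0       0       0       0       0       0       0               
 20        0       0       0  -48.26       0       0       0       0       0       0               
                                                                                                   


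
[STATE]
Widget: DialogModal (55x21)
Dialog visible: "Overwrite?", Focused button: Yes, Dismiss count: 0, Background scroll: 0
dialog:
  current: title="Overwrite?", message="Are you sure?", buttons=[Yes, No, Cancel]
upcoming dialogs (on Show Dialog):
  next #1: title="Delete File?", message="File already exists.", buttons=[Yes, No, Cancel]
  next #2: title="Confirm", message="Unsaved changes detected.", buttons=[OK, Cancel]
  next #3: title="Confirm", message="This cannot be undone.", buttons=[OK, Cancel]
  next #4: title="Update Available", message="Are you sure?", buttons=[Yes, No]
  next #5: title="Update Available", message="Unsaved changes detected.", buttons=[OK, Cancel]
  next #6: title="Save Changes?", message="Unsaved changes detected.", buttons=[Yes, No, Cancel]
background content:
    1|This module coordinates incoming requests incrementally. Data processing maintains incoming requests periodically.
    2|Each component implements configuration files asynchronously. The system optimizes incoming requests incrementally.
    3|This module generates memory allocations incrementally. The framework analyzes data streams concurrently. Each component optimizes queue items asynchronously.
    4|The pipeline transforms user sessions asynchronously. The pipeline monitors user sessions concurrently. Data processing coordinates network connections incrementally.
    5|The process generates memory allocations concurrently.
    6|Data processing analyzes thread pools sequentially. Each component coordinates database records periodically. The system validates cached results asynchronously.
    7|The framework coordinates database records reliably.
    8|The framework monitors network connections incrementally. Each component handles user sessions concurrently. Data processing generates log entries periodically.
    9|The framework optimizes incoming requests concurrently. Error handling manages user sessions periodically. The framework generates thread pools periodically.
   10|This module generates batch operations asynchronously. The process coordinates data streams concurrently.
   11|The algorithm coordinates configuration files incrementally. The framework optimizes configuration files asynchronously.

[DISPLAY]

This module coordinates incoming requests incrementally
Each component implements configuration files asynchron
This module generates memory allocations incrementally.
The pipeline transforms user sessions asynchronously. T
The process generates memory allocations concurrently. 
Data processing analyzes thread pools sequentially. Eac
The framework coordinates database records reliably.   
The framework monitors network connections incrementall
The framework op┌─────────────────────┐ts concurrently.
This module gene│      Overwrite?     │asynchronously. 
The algorithm co│    Are you sure?    │ files increment
                │ [Yes]  No   Cancel  │                
                └─────────────────────┘                
                                                       
                                                       
                                                       
                                                       
                                                       
                                                       
                                                       
                                                       


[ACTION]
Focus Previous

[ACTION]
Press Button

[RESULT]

This module coordinates incoming requests incrementally
Each component implements configuration files asynchron
This module generates memory allocations incrementally.
The pipeline transforms user sessions asynchronously. T
The process generates memory allocations concurrently. 
Data processing analyzes thread pools sequentially. Eac
The framework coordinates database records reliably.   
The framework monitors network connections incrementall
The framework optimizes incoming requests concurrently.
This module generates batch operations asynchronously. 
The algorithm coordinates configuration files increment
                                                       
                                                       
                                                       
                                                       
                                                       
                                                       
                                                       
                                                       
                                                       
                                                       


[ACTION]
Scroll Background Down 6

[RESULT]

The framework coordinates database records reliably.   
The framework monitors network connections incrementall
The framework optimizes incoming requests concurrently.
This module generates batch operations asynchronously. 
The algorithm coordinates configuration files increment
                                                       
                                                       
                                                       
                                                       
                                                       
                                                       
                                                       
                                                       
                                                       
                                                       
                                                       
                                                       
                                                       
                                                       
                                                       
                                                       


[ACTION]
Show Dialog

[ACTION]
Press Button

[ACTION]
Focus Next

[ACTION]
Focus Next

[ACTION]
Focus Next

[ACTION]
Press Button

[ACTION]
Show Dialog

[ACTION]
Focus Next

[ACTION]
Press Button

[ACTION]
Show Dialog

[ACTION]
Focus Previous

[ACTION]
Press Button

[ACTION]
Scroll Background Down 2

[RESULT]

The framework optimizes incoming requests concurrently.
This module generates batch operations asynchronously. 
The algorithm coordinates configuration files increment
                                                       
                                                       
                                                       
                                                       
                                                       
                                                       
                                                       
                                                       
                                                       
                                                       
                                                       
                                                       
                                                       
                                                       
                                                       
                                                       
                                                       
                                                       


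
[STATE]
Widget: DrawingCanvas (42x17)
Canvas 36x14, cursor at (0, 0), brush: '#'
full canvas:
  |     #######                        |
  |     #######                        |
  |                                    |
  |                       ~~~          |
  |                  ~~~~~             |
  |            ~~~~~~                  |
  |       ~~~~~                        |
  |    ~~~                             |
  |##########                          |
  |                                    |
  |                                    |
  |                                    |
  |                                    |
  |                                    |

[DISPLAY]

+    #######                              
     #######                              
                                          
                       ~~~                
                  ~~~~~                   
            ~~~~~~                        
       ~~~~~                              
    ~~~                                   
##########                                
                                          
                                          
                                          
                                          
                                          
                                          
                                          
                                          


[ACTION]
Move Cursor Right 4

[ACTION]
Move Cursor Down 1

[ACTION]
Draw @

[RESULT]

     #######                              
    @#######                              
                                          
                       ~~~                
                  ~~~~~                   
            ~~~~~~                        
       ~~~~~                              
    ~~~                                   
##########                                
                                          
                                          
                                          
                                          
                                          
                                          
                                          
                                          


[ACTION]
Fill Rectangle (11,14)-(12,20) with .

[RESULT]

     #######                              
    @#######                              
                                          
                       ~~~                
                  ~~~~~                   
            ~~~~~~                        
       ~~~~~                              
    ~~~                                   
##########                                
                                          
                                          
              .......                     
              .......                     
                                          
                                          
                                          
                                          


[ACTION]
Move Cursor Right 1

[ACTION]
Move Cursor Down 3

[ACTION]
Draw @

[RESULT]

     #######                              
    @#######                              
                                          
                       ~~~                
     @            ~~~~~                   
            ~~~~~~                        
       ~~~~~                              
    ~~~                                   
##########                                
                                          
                                          
              .......                     
              .......                     
                                          
                                          
                                          
                                          


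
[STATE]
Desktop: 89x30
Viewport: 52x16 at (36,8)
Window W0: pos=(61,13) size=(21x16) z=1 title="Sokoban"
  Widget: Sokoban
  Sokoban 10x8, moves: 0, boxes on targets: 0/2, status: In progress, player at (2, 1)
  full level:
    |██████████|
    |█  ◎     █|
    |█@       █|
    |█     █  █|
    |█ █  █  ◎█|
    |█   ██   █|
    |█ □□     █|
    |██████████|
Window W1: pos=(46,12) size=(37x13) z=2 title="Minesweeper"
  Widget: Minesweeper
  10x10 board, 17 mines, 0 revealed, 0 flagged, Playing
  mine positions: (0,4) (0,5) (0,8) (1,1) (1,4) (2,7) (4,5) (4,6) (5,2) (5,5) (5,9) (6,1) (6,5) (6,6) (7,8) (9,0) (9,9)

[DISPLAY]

                                                    
                                                    
                                                    
                                                    
          ┏━━━━━━━━━━━━━━━━━━━━━━━━━━━━━━━━━━━┓     
          ┃ Minesweeper                       ┃     
          ┠───────────────────────────────────┨     
          ┃■■■■■■■■■■                         ┃     
          ┃■■■■■■■■■■                         ┃     
          ┃■■■■■■■■■■                         ┃     
          ┃■■■■■■■■■■                         ┃     
          ┃■■■■■■■■■■                         ┃     
          ┃■■■■■■■■■■                         ┃     
          ┃■■■■■■■■■■                         ┃     
          ┃■■■■■■■■■■                         ┃     
          ┃■■■■■■■■■■                         ┃     


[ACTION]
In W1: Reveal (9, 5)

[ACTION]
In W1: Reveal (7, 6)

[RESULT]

                                                    
                                                    
                                                    
                                                    
          ┏━━━━━━━━━━━━━━━━━━━━━━━━━━━━━━━━━━━┓     
          ┃ Minesweeper                       ┃     
          ┠───────────────────────────────────┨     
          ┃■■■■■■■■■■                         ┃     
          ┃■■■■■■■■■■                         ┃     
          ┃■■■■■■■■■■                         ┃     
          ┃■■■■■■■■■■                         ┃     
          ┃■■■■■■■■■■                         ┃     
          ┃■■■■■■■■■■                         ┃     
          ┃■■212■■■■■                         ┃     
          ┃■11 1222■■                         ┃     
          ┃■1     12■                         ┃     


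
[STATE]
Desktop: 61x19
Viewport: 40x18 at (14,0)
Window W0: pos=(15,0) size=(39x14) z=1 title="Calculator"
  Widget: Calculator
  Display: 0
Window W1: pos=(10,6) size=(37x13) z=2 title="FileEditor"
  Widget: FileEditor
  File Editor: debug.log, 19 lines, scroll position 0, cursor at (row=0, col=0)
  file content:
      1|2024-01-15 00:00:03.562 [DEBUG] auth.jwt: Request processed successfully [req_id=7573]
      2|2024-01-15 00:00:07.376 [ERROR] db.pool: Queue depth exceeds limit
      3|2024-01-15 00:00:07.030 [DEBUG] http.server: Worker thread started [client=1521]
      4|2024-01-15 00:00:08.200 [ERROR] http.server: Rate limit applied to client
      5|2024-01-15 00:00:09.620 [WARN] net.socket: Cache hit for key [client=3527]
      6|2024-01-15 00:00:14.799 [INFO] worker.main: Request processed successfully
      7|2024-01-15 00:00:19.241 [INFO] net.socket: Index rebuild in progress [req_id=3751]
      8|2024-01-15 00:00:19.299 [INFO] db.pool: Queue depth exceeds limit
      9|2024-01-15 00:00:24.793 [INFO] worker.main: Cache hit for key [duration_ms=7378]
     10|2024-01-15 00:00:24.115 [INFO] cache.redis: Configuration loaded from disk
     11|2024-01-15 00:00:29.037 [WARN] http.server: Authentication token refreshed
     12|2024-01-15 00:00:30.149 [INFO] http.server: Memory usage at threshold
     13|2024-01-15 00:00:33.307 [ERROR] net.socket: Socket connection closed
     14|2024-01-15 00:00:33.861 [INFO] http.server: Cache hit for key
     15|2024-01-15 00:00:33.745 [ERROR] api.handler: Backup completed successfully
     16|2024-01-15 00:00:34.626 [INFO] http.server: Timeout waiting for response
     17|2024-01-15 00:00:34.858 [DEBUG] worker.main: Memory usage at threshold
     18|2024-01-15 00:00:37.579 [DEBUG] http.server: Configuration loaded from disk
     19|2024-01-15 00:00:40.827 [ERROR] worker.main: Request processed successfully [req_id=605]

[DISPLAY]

 ┏━━━━━━━━━━━━━━━━━━━━━━━━━━━━━━━━━━━━━┓
 ┃ Calculator                          ┃
 ┠─────────────────────────────────────┨
 ┃                                    0┃
 ┃┌───┬───┬───┬───┐                    ┃
 ┃│ 7 │ 8 │ 9 │ ÷ │                    ┃
━━━━━━━━━━━━━━━━━━━━━━━━━━━━━━━━┓      ┃
leEditor                        ┃      ┃
────────────────────────────────┨      ┃
4-01-15 00:00:03.562 [DEBUG] au▲┃      ┃
4-01-15 00:00:07.376 [ERROR] db█┃      ┃
4-01-15 00:00:07.030 [DEBUG] ht░┃      ┃
4-01-15 00:00:08.200 [ERROR] ht░┃      ┃
4-01-15 00:00:09.620 [WARN] net░┃━━━━━━┛
4-01-15 00:00:14.799 [INFO] wor░┃       
4-01-15 00:00:19.241 [INFO] net░┃       
4-01-15 00:00:19.299 [INFO] db.░┃       
4-01-15 00:00:24.793 [INFO] wor▼┃       


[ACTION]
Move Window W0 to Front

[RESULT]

 ┏━━━━━━━━━━━━━━━━━━━━━━━━━━━━━━━━━━━━━┓
 ┃ Calculator                          ┃
 ┠─────────────────────────────────────┨
 ┃                                    0┃
 ┃┌───┬───┬───┬───┐                    ┃
 ┃│ 7 │ 8 │ 9 │ ÷ │                    ┃
━┃├───┼───┼───┼───┤                    ┃
l┃│ 4 │ 5 │ 6 │ × │                    ┃
─┃├───┼───┼───┼───┤                    ┃
4┃│ 1 │ 2 │ 3 │ - │                    ┃
4┃├───┼───┼───┼───┤                    ┃
4┃│ 0 │ . │ = │ + │                    ┃
4┃└───┴───┴───┴───┘                    ┃
4┗━━━━━━━━━━━━━━━━━━━━━━━━━━━━━━━━━━━━━┛
4-01-15 00:00:14.799 [INFO] wor░┃       
4-01-15 00:00:19.241 [INFO] net░┃       
4-01-15 00:00:19.299 [INFO] db.░┃       
4-01-15 00:00:24.793 [INFO] wor▼┃       


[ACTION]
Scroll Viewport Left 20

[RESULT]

               ┏━━━━━━━━━━━━━━━━━━━━━━━━
               ┃ Calculator             
               ┠────────────────────────
               ┃                        
               ┃┌───┬───┬───┬───┐       
               ┃│ 7 │ 8 │ 9 │ ÷ │       
          ┏━━━━┃├───┼───┼───┼───┤       
          ┃ Fil┃│ 4 │ 5 │ 6 │ × │       
          ┠────┃├───┼───┼───┼───┤       
          ┃█024┃│ 1 │ 2 │ 3 │ - │       
          ┃2024┃├───┼───┼───┼───┤       
          ┃2024┃│ 0 │ . │ = │ + │       
          ┃2024┃└───┴───┴───┴───┘       
          ┃2024┗━━━━━━━━━━━━━━━━━━━━━━━━
          ┃2024-01-15 00:00:14.799 [INFO
          ┃2024-01-15 00:00:19.241 [INFO
          ┃2024-01-15 00:00:19.299 [INFO
          ┃2024-01-15 00:00:24.793 [INFO


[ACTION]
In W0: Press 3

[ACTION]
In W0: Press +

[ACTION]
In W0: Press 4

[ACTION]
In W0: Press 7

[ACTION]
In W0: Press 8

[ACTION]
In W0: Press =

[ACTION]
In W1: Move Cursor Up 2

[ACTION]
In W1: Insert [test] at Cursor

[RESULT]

               ┏━━━━━━━━━━━━━━━━━━━━━━━━
               ┃ Calculator             
               ┠────────────────────────
               ┃                        
               ┃┌───┬───┬───┬───┐       
               ┃│ 7 │ 8 │ 9 │ ÷ │       
          ┏━━━━┃├───┼───┼───┼───┤       
          ┃ Fil┃│ 4 │ 5 │ 6 │ × │       
          ┠────┃├───┼───┼───┼───┤       
          ┃test┃│ 1 │ 2 │ 3 │ - │       
          ┃2024┃├───┼───┼───┼───┤       
          ┃2024┃│ 0 │ . │ = │ + │       
          ┃2024┃└───┴───┴───┴───┘       
          ┃2024┗━━━━━━━━━━━━━━━━━━━━━━━━
          ┃2024-01-15 00:00:14.799 [INFO
          ┃2024-01-15 00:00:19.241 [INFO
          ┃2024-01-15 00:00:19.299 [INFO
          ┃2024-01-15 00:00:24.793 [INFO


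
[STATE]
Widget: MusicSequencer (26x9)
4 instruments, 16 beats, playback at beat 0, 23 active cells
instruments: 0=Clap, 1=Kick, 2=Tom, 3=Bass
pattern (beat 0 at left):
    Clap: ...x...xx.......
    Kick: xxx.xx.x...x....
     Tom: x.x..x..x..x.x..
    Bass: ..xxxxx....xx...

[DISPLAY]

     ▼123456789012345     
 Clap···█···██·······     
 Kick███·██·█···█····     
  Tom█·█··█··█··█·█··     
 Bass··█████····██···     
                          
                          
                          
                          


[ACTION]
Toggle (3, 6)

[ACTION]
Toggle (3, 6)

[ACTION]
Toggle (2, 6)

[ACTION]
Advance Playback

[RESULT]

     0▼23456789012345     
 Clap···█···██·······     
 Kick███·██·█···█····     
  Tom█·█··██·█··█·█··     
 Bass··█████····██···     
                          
                          
                          
                          


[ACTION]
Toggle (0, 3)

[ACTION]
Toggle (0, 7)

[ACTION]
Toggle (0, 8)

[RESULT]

     0▼23456789012345     
 Clap················     
 Kick███·██·█···█····     
  Tom█·█··██·█··█·█··     
 Bass··█████····██···     
                          
                          
                          
                          


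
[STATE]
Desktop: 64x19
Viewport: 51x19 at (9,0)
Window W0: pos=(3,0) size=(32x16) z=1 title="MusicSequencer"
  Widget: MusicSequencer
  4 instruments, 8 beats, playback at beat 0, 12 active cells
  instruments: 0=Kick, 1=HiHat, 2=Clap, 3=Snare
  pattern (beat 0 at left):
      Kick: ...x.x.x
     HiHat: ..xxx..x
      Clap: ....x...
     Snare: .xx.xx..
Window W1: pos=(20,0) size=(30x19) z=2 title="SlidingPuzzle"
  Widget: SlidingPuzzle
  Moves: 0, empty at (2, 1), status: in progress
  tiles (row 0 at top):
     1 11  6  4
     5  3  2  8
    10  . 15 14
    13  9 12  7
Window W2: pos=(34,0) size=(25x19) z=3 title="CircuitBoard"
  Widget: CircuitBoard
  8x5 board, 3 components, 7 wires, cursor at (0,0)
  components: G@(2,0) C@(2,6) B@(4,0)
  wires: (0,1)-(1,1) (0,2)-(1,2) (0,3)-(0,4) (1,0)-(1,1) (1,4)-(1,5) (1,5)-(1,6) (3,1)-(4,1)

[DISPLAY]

━━━━━━━━━━━┏━━━━━━━━━━━━━┏━━━━━━━━━━━━━━━━━━━━━━━┓ 
cSequencer ┃ SlidingPuzzl┃ CircuitBoard          ┃ 
───────────┠─────────────┠───────────────────────┨ 
 ▼1234567  ┃┌────┬────┬──┃   0 1 2 3 4 5 6 7     ┃ 
k···█·█·█  ┃│  1 │ 11 │  ┃0  [.]  ·   ·   · ─ ·  ┃ 
t··███··█  ┃├────┼────┼──┃        │   │          ┃ 
p····█···  ┃│  5 │  3 │  ┃1   · ─ ·   ·       · ─┃ 
e·██·██··  ┃├────┼────┼──┃                       ┃ 
           ┃│ 10 │    │ 1┃2   G                  ┃ 
           ┃├────┼────┼──┃                       ┃ 
           ┃│ 13 │  9 │ 1┃3       ·              ┃ 
           ┃└────┴────┴──┃        │              ┃ 
           ┃Moves: 0     ┃4   B   ·              ┃ 
           ┃             ┃Cursor: (0,0)          ┃ 
           ┃             ┃                       ┃ 
━━━━━━━━━━━┃             ┃                       ┃ 
           ┃             ┃                       ┃ 
           ┃             ┃                       ┃ 
           ┗━━━━━━━━━━━━━┗━━━━━━━━━━━━━━━━━━━━━━━┛ 


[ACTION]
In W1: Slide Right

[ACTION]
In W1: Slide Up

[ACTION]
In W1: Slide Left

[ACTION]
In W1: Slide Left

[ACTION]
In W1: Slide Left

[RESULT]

━━━━━━━━━━━┏━━━━━━━━━━━━━┏━━━━━━━━━━━━━━━━━━━━━━━┓ 
cSequencer ┃ SlidingPuzzl┃ CircuitBoard          ┃ 
───────────┠─────────────┠───────────────────────┨ 
 ▼1234567  ┃┌────┬────┬──┃   0 1 2 3 4 5 6 7     ┃ 
k···█·█·█  ┃│  1 │ 11 │  ┃0  [.]  ·   ·   · ─ ·  ┃ 
t··███··█  ┃├────┼────┼──┃        │   │          ┃ 
p····█···  ┃│  5 │  3 │  ┃1   · ─ ·   ·       · ─┃ 
e·██·██··  ┃├────┼────┼──┃                       ┃ 
           ┃│ 13 │ 10 │ 1┃2   G                  ┃ 
           ┃├────┼────┼──┃                       ┃ 
           ┃│  9 │ 12 │  ┃3       ·              ┃ 
           ┃└────┴────┴──┃        │              ┃ 
           ┃Moves: 5     ┃4   B   ·              ┃ 
           ┃             ┃Cursor: (0,0)          ┃ 
           ┃             ┃                       ┃ 
━━━━━━━━━━━┃             ┃                       ┃ 
           ┃             ┃                       ┃ 
           ┃             ┃                       ┃ 
           ┗━━━━━━━━━━━━━┗━━━━━━━━━━━━━━━━━━━━━━━┛ 
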